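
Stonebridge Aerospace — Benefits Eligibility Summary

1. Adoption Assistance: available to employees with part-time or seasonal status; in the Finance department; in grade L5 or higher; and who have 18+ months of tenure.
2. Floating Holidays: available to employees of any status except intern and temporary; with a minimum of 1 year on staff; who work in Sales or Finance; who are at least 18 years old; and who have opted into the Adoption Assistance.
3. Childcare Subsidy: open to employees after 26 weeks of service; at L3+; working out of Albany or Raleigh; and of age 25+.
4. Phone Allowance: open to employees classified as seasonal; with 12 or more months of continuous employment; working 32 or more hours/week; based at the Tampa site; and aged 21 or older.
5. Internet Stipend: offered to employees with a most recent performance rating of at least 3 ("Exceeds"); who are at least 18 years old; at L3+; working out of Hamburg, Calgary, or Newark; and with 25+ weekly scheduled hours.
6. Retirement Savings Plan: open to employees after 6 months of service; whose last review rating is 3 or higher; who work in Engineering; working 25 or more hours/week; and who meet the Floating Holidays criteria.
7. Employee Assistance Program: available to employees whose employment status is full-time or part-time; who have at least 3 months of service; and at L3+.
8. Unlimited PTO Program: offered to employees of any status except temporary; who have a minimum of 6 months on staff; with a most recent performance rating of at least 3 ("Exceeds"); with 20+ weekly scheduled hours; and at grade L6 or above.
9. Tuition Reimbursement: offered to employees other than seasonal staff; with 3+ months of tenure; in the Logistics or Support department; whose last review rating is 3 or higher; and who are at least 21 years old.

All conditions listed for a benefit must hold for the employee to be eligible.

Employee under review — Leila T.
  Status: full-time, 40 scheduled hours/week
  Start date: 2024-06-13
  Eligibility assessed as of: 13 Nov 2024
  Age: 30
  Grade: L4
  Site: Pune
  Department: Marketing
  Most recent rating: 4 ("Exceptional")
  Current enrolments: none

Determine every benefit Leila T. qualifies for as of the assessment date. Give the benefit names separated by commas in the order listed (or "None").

Service from 2024-06-13 to 13 Nov 2024: 153 days.
Adoption Assistance — status full-time ✗ (requires part-time or seasonal) → not eligible.
Floating Holidays — status full-time ✓ (not excluded); service 153 days < 1 year (≈365 days) ✗ → not eligible.
Childcare Subsidy — service 153 days < 26 weeks (≈182 days) ✗ → not eligible.
Phone Allowance — status full-time ✗ (requires seasonal) → not eligible.
Internet Stipend — rating 4 ≥ 3 ✓; age 30 ≥ 18 ✓; grade L4 ≥ L3 ✓; site Pune ✗ (not Hamburg, Calgary, or Newark) → not eligible.
Retirement Savings Plan — service 153 days < 6 months (≈180 days) ✗ → not eligible.
Employee Assistance Program — status full-time ✓; service 153 days ≥ 3 months (≈90 days) ✓; grade L4 ≥ L3 ✓ → eligible.
Unlimited PTO Program — status full-time ✓ (not excluded); service 153 days < 6 months (≈180 days) ✗ → not eligible.
Tuition Reimbursement — status full-time ✓ (not excluded); service 153 days ≥ 3 months (≈90 days) ✓; dept Marketing ✗ → not eligible.

Employee Assistance Program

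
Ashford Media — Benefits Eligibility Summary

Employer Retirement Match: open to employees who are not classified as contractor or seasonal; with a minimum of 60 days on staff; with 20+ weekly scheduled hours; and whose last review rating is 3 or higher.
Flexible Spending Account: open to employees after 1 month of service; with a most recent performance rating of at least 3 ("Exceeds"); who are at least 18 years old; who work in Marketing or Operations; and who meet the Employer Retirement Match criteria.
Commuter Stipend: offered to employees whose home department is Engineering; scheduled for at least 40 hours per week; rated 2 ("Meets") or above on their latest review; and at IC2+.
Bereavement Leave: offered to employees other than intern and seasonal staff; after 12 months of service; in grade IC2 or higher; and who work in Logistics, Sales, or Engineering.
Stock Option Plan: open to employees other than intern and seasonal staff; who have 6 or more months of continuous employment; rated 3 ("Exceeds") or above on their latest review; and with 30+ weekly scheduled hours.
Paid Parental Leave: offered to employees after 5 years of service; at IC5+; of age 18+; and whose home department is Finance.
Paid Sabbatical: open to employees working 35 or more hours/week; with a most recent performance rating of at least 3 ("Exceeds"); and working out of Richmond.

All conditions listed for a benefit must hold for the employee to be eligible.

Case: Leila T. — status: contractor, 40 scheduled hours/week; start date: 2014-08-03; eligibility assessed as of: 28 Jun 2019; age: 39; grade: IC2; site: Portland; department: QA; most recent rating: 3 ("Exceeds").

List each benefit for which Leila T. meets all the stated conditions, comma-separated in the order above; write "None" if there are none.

Service from 2014-08-03 to 28 Jun 2019: 1790 days.
Employer Retirement Match — status contractor ✗ (excluded) → not eligible.
Flexible Spending Account — service 1790 days ≥ 1 month (≈30 days) ✓; rating 3 ≥ 3 ✓; age 39 ≥ 18 ✓; dept QA ✗ → not eligible.
Commuter Stipend — dept QA ✗ → not eligible.
Bereavement Leave — status contractor ✓ (not excluded); service 1790 days ≥ 12 months (≈360 days) ✓; grade IC2 ≥ IC2 ✓; dept QA ✗ → not eligible.
Stock Option Plan — status contractor ✓ (not excluded); service 1790 days ≥ 6 months (≈180 days) ✓; rating 3 ≥ 3 ✓; 40 hrs/wk ≥ 30 ✓ → eligible.
Paid Parental Leave — service 1790 days < 5 years (≈1825 days) ✗ → not eligible.
Paid Sabbatical — 40 hrs/wk ≥ 35 ✓; rating 3 ≥ 3 ✓; site Portland ✗ (not Richmond) → not eligible.

Stock Option Plan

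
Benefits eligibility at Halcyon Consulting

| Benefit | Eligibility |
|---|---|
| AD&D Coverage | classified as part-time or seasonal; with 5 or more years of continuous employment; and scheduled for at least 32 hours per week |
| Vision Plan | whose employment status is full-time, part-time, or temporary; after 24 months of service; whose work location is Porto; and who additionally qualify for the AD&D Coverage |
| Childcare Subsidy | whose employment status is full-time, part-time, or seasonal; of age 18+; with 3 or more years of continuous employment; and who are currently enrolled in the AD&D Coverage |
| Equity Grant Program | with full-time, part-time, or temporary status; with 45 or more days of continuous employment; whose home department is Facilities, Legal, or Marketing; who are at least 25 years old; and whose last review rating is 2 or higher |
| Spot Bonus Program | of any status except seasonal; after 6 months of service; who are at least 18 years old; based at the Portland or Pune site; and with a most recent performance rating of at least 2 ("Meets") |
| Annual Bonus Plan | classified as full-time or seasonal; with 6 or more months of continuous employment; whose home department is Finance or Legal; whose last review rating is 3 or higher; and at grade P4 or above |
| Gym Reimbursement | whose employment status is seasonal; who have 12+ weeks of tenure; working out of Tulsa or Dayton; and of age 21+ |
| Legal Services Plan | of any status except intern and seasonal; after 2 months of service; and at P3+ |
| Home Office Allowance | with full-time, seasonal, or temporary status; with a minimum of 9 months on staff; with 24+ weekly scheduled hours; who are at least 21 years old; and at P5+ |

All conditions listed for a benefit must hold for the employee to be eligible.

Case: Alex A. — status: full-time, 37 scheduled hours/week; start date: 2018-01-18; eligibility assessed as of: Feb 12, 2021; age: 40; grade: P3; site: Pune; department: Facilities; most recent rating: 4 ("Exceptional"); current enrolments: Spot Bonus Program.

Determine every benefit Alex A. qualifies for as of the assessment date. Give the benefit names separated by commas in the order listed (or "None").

Equity Grant Program, Spot Bonus Program, Legal Services Plan

Service from 2018-01-18 to Feb 12, 2021: 1121 days.
AD&D Coverage — status full-time ✗ (requires part-time or seasonal) → not eligible.
Vision Plan — status full-time ✓; service 1121 days ≥ 24 months (≈720 days) ✓; site Pune ✗ (not Porto) → not eligible.
Childcare Subsidy — status full-time ✓; age 40 ≥ 18 ✓; service 1121 days ≥ 3 years (≈1095 days) ✓; not enrolled in AD&D Coverage ✗ → not eligible.
Equity Grant Program — status full-time ✓; service 1121 days ≥ 45 days ✓; dept Facilities ✓; age 40 ≥ 25 ✓; rating 4 ≥ 2 ✓ → eligible.
Spot Bonus Program — status full-time ✓ (not excluded); service 1121 days ≥ 6 months (≈180 days) ✓; age 40 ≥ 18 ✓; site Pune ✓; rating 4 ≥ 2 ✓ → eligible.
Annual Bonus Plan — status full-time ✓; service 1121 days ≥ 6 months (≈180 days) ✓; dept Facilities ✗ → not eligible.
Gym Reimbursement — status full-time ✗ (requires seasonal) → not eligible.
Legal Services Plan — status full-time ✓ (not excluded); service 1121 days ≥ 2 months (≈60 days) ✓; grade P3 ≥ P3 ✓ → eligible.
Home Office Allowance — status full-time ✓; service 1121 days ≥ 9 months (≈270 days) ✓; 37 hrs/wk ≥ 24 ✓; age 40 ≥ 21 ✓; grade P3 < P5 ✗ → not eligible.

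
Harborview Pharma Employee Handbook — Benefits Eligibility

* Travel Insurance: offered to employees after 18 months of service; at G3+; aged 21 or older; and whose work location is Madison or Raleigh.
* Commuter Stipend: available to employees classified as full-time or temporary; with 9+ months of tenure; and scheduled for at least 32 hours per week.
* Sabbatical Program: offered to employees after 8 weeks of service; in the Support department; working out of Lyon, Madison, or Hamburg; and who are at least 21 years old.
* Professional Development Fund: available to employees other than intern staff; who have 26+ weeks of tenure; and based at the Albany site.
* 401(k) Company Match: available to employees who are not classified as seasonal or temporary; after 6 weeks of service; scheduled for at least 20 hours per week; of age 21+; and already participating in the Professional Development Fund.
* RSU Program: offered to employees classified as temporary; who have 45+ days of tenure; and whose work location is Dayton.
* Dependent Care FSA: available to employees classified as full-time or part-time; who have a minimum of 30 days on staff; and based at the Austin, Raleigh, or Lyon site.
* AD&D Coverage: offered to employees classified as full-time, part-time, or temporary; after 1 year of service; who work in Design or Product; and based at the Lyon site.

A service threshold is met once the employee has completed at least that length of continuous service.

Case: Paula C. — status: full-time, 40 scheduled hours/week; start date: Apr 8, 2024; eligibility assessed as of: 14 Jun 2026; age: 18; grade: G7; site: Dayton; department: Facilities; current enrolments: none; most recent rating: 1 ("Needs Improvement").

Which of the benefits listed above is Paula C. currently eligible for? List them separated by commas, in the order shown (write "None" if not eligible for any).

Service from Apr 8, 2024 to 14 Jun 2026: 797 days.
Travel Insurance — service 797 days ≥ 18 months (≈540 days) ✓; grade G7 ≥ G3 ✓; age 18 < 21 ✗ → not eligible.
Commuter Stipend — status full-time ✓; service 797 days ≥ 9 months (≈270 days) ✓; 40 hrs/wk ≥ 32 ✓ → eligible.
Sabbatical Program — service 797 days ≥ 8 weeks (≈56 days) ✓; dept Facilities ✗ → not eligible.
Professional Development Fund — status full-time ✓ (not excluded); service 797 days ≥ 26 weeks (≈182 days) ✓; site Dayton ✗ (not Albany) → not eligible.
401(k) Company Match — status full-time ✓ (not excluded); service 797 days ≥ 6 weeks (≈42 days) ✓; 40 hrs/wk ≥ 20 ✓; age 18 < 21 ✗ → not eligible.
RSU Program — status full-time ✗ (requires temporary) → not eligible.
Dependent Care FSA — status full-time ✓; service 797 days ≥ 30 days ✓; site Dayton ✗ (not Austin, Raleigh, or Lyon) → not eligible.
AD&D Coverage — status full-time ✓; service 797 days ≥ 1 year (≈365 days) ✓; dept Facilities ✗ → not eligible.

Commuter Stipend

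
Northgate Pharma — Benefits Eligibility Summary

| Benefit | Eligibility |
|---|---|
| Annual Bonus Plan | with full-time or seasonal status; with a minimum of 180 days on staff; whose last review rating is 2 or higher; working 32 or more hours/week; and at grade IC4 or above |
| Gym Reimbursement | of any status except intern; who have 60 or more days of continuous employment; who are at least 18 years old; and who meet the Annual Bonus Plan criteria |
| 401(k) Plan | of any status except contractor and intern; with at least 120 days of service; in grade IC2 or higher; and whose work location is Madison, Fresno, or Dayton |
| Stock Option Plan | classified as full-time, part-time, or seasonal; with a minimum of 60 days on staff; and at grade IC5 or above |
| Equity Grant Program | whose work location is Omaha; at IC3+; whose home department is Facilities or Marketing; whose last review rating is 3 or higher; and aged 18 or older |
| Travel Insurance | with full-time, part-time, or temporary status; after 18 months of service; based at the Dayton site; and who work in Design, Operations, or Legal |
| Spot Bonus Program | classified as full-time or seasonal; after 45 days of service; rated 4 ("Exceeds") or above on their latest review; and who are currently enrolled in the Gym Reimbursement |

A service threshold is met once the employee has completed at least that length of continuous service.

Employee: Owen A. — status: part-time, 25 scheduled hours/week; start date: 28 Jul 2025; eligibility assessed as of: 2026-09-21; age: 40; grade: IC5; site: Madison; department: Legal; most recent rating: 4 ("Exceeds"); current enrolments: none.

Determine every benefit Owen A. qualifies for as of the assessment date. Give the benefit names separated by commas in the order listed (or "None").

401(k) Plan, Stock Option Plan

Service from 28 Jul 2025 to 2026-09-21: 420 days.
Annual Bonus Plan — status part-time ✗ (requires full-time or seasonal) → not eligible.
Gym Reimbursement — status part-time ✓ (not excluded); service 420 days ≥ 60 days ✓; age 40 ≥ 18 ✓; not eligible for Annual Bonus Plan ✗ → not eligible.
401(k) Plan — status part-time ✓ (not excluded); service 420 days ≥ 120 days ✓; grade IC5 ≥ IC2 ✓; site Madison ✓ → eligible.
Stock Option Plan — status part-time ✓; service 420 days ≥ 60 days ✓; grade IC5 ≥ IC5 ✓ → eligible.
Equity Grant Program — site Madison ✗ (not Omaha) → not eligible.
Travel Insurance — status part-time ✓; service 420 days < 18 months (≈540 days) ✗ → not eligible.
Spot Bonus Program — status part-time ✗ (requires full-time or seasonal) → not eligible.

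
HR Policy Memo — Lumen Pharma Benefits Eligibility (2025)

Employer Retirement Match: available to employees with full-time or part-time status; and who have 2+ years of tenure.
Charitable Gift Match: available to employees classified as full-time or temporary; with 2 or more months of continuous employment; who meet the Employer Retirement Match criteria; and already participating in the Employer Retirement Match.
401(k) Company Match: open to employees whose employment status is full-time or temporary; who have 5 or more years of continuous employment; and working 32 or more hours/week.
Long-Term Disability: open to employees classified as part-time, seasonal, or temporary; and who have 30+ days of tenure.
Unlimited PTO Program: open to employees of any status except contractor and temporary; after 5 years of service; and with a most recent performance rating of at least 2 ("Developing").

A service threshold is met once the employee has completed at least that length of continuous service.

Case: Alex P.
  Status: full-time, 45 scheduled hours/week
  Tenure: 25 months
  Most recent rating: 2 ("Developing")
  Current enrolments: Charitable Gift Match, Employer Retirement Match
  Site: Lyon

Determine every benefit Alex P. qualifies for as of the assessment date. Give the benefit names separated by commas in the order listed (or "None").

Employer Retirement Match — status full-time ✓; service 25 months ≥ 2 years (≈730 days) ✓ → eligible.
Charitable Gift Match — status full-time ✓; service 25 months ≥ 2 months ✓; eligible for Employer Retirement Match ✓; enrolled in Employer Retirement Match ✓ → eligible.
401(k) Company Match — status full-time ✓; service 25 months < 5 years (≈1825 days) ✗ → not eligible.
Long-Term Disability — status full-time ✗ (requires part-time, seasonal, or temporary) → not eligible.
Unlimited PTO Program — status full-time ✓ (not excluded); service 25 months < 5 years (≈1825 days) ✗ → not eligible.

Employer Retirement Match, Charitable Gift Match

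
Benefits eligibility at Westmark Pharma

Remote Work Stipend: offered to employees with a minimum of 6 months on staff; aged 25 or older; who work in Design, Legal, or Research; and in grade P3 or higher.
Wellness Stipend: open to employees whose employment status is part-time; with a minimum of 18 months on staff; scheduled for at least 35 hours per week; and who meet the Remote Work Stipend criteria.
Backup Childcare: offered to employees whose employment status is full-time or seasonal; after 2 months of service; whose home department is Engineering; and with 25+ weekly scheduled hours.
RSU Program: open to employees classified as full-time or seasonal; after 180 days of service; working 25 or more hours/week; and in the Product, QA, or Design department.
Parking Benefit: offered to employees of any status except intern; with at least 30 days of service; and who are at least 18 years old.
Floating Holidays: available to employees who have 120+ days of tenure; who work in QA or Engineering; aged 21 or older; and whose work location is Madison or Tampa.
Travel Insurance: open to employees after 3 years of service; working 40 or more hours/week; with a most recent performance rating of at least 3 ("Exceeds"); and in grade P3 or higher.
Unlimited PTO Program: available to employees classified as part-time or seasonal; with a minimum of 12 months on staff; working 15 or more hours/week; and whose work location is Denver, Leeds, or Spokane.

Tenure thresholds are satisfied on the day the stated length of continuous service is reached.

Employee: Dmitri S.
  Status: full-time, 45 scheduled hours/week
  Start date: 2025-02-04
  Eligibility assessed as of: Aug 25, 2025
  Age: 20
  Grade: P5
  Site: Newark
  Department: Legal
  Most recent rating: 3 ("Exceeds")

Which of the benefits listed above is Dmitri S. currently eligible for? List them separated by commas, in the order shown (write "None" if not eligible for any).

Parking Benefit

Service from 2025-02-04 to Aug 25, 2025: 202 days.
Remote Work Stipend — service 202 days ≥ 6 months (≈180 days) ✓; age 20 < 25 ✗ → not eligible.
Wellness Stipend — status full-time ✗ (requires part-time) → not eligible.
Backup Childcare — status full-time ✓; service 202 days ≥ 2 months (≈60 days) ✓; dept Legal ✗ → not eligible.
RSU Program — status full-time ✓; service 202 days ≥ 180 days ✓; 45 hrs/wk ≥ 25 ✓; dept Legal ✗ → not eligible.
Parking Benefit — status full-time ✓ (not excluded); service 202 days ≥ 30 days ✓; age 20 ≥ 18 ✓ → eligible.
Floating Holidays — service 202 days ≥ 120 days ✓; dept Legal ✗ → not eligible.
Travel Insurance — service 202 days < 3 years (≈1095 days) ✗ → not eligible.
Unlimited PTO Program — status full-time ✗ (requires part-time or seasonal) → not eligible.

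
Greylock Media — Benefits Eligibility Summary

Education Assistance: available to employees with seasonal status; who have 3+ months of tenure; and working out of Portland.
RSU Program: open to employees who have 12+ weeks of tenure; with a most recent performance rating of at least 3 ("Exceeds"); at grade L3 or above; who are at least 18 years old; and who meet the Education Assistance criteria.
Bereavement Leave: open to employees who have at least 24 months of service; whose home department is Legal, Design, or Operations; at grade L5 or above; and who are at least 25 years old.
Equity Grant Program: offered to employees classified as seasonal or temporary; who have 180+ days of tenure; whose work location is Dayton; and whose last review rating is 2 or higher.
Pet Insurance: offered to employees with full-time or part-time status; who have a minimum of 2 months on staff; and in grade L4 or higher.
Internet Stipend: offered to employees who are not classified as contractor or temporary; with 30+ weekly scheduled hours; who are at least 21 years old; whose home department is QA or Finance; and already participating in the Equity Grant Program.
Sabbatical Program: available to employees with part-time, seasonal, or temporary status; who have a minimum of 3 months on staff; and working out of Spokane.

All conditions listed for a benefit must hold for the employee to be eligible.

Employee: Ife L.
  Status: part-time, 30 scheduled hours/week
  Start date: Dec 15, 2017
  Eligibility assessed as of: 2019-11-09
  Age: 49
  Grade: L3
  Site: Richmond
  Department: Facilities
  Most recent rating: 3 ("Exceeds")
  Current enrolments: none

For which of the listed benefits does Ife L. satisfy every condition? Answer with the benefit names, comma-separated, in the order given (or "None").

None

Service from Dec 15, 2017 to 2019-11-09: 694 days.
Education Assistance — status part-time ✗ (requires seasonal) → not eligible.
RSU Program — service 694 days ≥ 12 weeks (≈84 days) ✓; rating 3 ≥ 3 ✓; grade L3 ≥ L3 ✓; age 49 ≥ 18 ✓; not eligible for Education Assistance ✗ → not eligible.
Bereavement Leave — service 694 days < 24 months (≈720 days) ✗ → not eligible.
Equity Grant Program — status part-time ✗ (requires seasonal or temporary) → not eligible.
Pet Insurance — status part-time ✓; service 694 days ≥ 2 months (≈60 days) ✓; grade L3 < L4 ✗ → not eligible.
Internet Stipend — status part-time ✓ (not excluded); 30 hrs/wk ≥ 30 ✓; age 49 ≥ 21 ✓; dept Facilities ✗ → not eligible.
Sabbatical Program — status part-time ✓; service 694 days ≥ 3 months (≈90 days) ✓; site Richmond ✗ (not Spokane) → not eligible.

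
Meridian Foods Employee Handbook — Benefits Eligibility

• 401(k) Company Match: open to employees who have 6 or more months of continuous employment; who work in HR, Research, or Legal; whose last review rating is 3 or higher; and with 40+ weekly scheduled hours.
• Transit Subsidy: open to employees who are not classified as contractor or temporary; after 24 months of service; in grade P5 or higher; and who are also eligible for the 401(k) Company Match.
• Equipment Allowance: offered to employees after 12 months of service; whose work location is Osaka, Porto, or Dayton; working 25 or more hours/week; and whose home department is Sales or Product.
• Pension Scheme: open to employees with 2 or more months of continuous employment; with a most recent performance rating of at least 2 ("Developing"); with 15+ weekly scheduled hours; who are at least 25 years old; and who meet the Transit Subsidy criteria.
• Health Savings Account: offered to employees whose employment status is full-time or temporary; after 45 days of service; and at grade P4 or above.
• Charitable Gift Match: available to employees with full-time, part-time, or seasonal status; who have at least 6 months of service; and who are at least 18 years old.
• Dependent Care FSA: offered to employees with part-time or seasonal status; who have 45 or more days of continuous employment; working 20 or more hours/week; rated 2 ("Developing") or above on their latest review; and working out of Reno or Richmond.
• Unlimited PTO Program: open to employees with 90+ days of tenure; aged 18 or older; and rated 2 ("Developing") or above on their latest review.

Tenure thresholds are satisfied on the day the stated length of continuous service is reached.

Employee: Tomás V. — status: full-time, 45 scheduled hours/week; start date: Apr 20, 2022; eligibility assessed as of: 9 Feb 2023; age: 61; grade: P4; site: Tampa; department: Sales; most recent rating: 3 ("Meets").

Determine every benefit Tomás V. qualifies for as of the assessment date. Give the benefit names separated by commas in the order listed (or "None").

Health Savings Account, Charitable Gift Match, Unlimited PTO Program

Service from Apr 20, 2022 to 9 Feb 2023: 295 days.
401(k) Company Match — service 295 days ≥ 6 months (≈180 days) ✓; dept Sales ✗ → not eligible.
Transit Subsidy — status full-time ✓ (not excluded); service 295 days < 24 months (≈720 days) ✗ → not eligible.
Equipment Allowance — service 295 days < 12 months (≈360 days) ✗ → not eligible.
Pension Scheme — service 295 days ≥ 2 months (≈60 days) ✓; rating 3 ≥ 2 ✓; 45 hrs/wk ≥ 15 ✓; age 61 ≥ 25 ✓; not eligible for Transit Subsidy ✗ → not eligible.
Health Savings Account — status full-time ✓; service 295 days ≥ 45 days ✓; grade P4 ≥ P4 ✓ → eligible.
Charitable Gift Match — status full-time ✓; service 295 days ≥ 6 months (≈180 days) ✓; age 61 ≥ 18 ✓ → eligible.
Dependent Care FSA — status full-time ✗ (requires part-time or seasonal) → not eligible.
Unlimited PTO Program — service 295 days ≥ 90 days ✓; age 61 ≥ 18 ✓; rating 3 ≥ 2 ✓ → eligible.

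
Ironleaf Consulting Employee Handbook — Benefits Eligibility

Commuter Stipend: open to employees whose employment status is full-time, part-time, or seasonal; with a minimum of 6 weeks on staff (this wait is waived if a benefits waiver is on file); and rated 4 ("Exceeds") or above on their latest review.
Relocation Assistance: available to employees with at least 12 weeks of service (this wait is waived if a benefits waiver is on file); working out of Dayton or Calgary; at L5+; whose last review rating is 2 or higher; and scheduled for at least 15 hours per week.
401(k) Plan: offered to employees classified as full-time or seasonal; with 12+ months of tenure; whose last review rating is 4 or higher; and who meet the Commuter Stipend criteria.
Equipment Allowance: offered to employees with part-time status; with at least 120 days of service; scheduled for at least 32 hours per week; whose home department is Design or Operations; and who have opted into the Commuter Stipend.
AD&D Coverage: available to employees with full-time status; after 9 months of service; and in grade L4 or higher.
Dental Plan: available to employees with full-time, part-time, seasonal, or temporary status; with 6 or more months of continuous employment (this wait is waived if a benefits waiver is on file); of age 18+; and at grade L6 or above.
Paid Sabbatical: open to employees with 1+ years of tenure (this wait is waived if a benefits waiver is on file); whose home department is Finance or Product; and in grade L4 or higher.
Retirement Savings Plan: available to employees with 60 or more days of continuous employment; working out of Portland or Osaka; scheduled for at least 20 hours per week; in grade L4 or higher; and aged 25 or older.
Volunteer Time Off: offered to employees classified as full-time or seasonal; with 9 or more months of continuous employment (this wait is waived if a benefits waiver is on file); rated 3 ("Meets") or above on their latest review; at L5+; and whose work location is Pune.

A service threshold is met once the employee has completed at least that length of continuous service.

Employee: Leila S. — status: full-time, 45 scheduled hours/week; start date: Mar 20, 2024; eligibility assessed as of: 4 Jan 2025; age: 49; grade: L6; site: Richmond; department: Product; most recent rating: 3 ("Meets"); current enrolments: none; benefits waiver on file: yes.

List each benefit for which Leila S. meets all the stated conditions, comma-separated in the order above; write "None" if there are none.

AD&D Coverage, Dental Plan, Paid Sabbatical

Service from Mar 20, 2024 to 4 Jan 2025: 290 days.
Commuter Stipend — status full-time ✓; benefits waiver on file ✓; rating 3 < 4 ✗ → not eligible.
Relocation Assistance — benefits waiver on file ✓; site Richmond ✗ (not Dayton or Calgary) → not eligible.
401(k) Plan — status full-time ✓; service 290 days < 12 months (≈360 days) ✗ → not eligible.
Equipment Allowance — status full-time ✗ (requires part-time) → not eligible.
AD&D Coverage — status full-time ✓; service 290 days ≥ 9 months (≈270 days) ✓; grade L6 ≥ L4 ✓ → eligible.
Dental Plan — status full-time ✓; benefits waiver on file ✓; age 49 ≥ 18 ✓; grade L6 ≥ L6 ✓ → eligible.
Paid Sabbatical — benefits waiver on file ✓; dept Product ✓; grade L6 ≥ L4 ✓ → eligible.
Retirement Savings Plan — service 290 days ≥ 60 days ✓; site Richmond ✗ (not Portland or Osaka) → not eligible.
Volunteer Time Off — status full-time ✓; benefits waiver on file ✓; rating 3 ≥ 3 ✓; grade L6 ≥ L5 ✓; site Richmond ✗ (not Pune) → not eligible.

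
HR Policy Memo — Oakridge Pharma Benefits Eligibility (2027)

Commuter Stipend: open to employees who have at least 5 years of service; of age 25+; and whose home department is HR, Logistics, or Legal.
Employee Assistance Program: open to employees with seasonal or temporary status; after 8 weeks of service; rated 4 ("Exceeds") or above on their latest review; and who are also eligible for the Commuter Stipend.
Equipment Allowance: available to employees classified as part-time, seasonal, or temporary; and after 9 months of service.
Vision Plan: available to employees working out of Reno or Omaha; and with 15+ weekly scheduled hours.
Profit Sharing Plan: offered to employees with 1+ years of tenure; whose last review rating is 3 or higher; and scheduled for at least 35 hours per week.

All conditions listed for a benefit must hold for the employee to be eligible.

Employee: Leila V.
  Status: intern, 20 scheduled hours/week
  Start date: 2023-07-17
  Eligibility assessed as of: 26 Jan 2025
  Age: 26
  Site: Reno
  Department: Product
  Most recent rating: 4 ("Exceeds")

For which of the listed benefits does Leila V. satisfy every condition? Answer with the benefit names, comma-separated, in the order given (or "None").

Service from 2023-07-17 to 26 Jan 2025: 559 days.
Commuter Stipend — service 559 days < 5 years (≈1825 days) ✗ → not eligible.
Employee Assistance Program — status intern ✗ (requires seasonal or temporary) → not eligible.
Equipment Allowance — status intern ✗ (requires part-time, seasonal, or temporary) → not eligible.
Vision Plan — site Reno ✓; 20 hrs/wk ≥ 15 ✓ → eligible.
Profit Sharing Plan — service 559 days ≥ 1 year (≈365 days) ✓; rating 4 ≥ 3 ✓; 20 hrs/wk < 35 ✗ → not eligible.

Vision Plan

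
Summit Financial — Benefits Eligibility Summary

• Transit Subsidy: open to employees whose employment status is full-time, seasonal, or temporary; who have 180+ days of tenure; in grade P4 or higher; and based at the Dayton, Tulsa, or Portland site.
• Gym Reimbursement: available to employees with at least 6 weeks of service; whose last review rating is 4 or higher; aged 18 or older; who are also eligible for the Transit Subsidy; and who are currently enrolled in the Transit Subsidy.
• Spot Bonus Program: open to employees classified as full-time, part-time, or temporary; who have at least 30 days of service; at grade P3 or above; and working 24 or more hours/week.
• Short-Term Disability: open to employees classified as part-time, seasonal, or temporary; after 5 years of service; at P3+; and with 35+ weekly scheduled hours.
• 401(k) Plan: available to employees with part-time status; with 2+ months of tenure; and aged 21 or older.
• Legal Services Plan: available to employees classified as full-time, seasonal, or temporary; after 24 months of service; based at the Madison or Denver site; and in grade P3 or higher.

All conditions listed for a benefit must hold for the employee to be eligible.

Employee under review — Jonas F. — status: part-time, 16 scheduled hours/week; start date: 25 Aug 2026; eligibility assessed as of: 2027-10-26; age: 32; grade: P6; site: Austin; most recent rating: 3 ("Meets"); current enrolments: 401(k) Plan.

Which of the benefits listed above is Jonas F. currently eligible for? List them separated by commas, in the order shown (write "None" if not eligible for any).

Service from 25 Aug 2026 to 2027-10-26: 427 days.
Transit Subsidy — status part-time ✗ (requires full-time, seasonal, or temporary) → not eligible.
Gym Reimbursement — service 427 days ≥ 6 weeks (≈42 days) ✓; rating 3 < 4 ✗ → not eligible.
Spot Bonus Program — status part-time ✓; service 427 days ≥ 30 days ✓; grade P6 ≥ P3 ✓; 16 hrs/wk < 24 ✗ → not eligible.
Short-Term Disability — status part-time ✓; service 427 days < 5 years (≈1825 days) ✗ → not eligible.
401(k) Plan — status part-time ✓; service 427 days ≥ 2 months (≈60 days) ✓; age 32 ≥ 21 ✓ → eligible.
Legal Services Plan — status part-time ✗ (requires full-time, seasonal, or temporary) → not eligible.

401(k) Plan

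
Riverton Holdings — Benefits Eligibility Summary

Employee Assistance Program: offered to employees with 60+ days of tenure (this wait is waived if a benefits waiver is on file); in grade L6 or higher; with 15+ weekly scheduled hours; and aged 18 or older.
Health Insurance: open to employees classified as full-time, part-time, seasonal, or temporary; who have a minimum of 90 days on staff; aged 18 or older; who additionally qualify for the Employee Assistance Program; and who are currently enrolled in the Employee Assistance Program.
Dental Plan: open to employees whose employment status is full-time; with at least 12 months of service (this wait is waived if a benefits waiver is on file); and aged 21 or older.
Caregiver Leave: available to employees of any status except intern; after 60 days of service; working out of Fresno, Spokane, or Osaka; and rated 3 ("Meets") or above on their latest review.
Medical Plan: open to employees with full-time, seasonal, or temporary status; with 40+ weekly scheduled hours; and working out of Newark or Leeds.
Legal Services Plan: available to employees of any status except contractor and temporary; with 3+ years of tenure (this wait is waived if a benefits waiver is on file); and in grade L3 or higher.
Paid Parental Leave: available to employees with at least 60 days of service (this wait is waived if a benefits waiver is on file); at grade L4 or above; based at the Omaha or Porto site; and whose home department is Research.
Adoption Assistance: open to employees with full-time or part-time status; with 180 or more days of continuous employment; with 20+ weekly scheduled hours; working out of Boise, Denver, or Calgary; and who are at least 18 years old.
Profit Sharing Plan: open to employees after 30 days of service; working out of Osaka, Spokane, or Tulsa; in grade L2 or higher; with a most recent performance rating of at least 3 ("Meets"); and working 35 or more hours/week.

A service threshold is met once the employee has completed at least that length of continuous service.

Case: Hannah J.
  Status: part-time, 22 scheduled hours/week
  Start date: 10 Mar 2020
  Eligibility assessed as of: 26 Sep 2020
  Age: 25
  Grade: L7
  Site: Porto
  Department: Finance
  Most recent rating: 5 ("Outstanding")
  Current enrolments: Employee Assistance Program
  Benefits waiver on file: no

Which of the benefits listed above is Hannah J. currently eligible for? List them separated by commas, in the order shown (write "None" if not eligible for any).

Service from 10 Mar 2020 to 26 Sep 2020: 200 days.
Employee Assistance Program — no waiver, service 200 days ≥ 60 days ✓; grade L7 ≥ L6 ✓; 22 hrs/wk ≥ 15 ✓; age 25 ≥ 18 ✓ → eligible.
Health Insurance — status part-time ✓; service 200 days ≥ 90 days ✓; age 25 ≥ 18 ✓; eligible for Employee Assistance Program ✓; enrolled in Employee Assistance Program ✓ → eligible.
Dental Plan — status part-time ✗ (requires full-time) → not eligible.
Caregiver Leave — status part-time ✓ (not excluded); service 200 days ≥ 60 days ✓; site Porto ✗ (not Fresno, Spokane, or Osaka) → not eligible.
Medical Plan — status part-time ✗ (requires full-time, seasonal, or temporary) → not eligible.
Legal Services Plan — status part-time ✓ (not excluded); no waiver, service 200 days < 3 years (≈1095 days) ✗ → not eligible.
Paid Parental Leave — no waiver, service 200 days ≥ 60 days ✓; grade L7 ≥ L4 ✓; site Porto ✓; dept Finance ✗ → not eligible.
Adoption Assistance — status part-time ✓; service 200 days ≥ 180 days ✓; 22 hrs/wk ≥ 20 ✓; site Porto ✗ (not Boise, Denver, or Calgary) → not eligible.
Profit Sharing Plan — service 200 days ≥ 30 days ✓; site Porto ✗ (not Osaka, Spokane, or Tulsa) → not eligible.

Employee Assistance Program, Health Insurance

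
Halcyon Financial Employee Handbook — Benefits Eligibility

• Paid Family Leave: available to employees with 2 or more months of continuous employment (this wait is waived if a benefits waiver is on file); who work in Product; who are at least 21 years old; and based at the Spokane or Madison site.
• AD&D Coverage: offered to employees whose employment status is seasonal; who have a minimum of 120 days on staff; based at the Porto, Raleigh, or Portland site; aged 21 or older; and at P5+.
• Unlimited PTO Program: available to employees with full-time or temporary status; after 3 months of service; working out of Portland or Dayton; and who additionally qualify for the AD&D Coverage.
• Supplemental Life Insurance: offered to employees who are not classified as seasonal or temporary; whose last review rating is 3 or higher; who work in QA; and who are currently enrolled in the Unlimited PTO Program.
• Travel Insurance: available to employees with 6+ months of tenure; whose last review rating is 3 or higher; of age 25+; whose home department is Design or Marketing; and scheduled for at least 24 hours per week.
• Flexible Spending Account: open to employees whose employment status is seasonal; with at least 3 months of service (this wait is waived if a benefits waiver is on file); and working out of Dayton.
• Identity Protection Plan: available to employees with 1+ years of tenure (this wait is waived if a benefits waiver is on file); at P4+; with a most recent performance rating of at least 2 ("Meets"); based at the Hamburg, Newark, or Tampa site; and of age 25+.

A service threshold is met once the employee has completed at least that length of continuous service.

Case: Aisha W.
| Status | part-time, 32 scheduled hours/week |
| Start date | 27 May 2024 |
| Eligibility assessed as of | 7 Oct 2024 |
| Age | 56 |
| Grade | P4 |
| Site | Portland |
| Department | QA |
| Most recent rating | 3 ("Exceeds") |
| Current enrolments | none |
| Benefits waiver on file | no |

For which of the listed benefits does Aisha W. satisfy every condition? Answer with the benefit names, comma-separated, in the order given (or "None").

None

Service from 27 May 2024 to 7 Oct 2024: 133 days.
Paid Family Leave — no waiver, service 133 days ≥ 2 months (≈60 days) ✓; dept QA ✗ → not eligible.
AD&D Coverage — status part-time ✗ (requires seasonal) → not eligible.
Unlimited PTO Program — status part-time ✗ (requires full-time or temporary) → not eligible.
Supplemental Life Insurance — status part-time ✓ (not excluded); rating 3 ≥ 3 ✓; dept QA ✓; not enrolled in Unlimited PTO Program ✗ → not eligible.
Travel Insurance — service 133 days < 6 months (≈180 days) ✗ → not eligible.
Flexible Spending Account — status part-time ✗ (requires seasonal) → not eligible.
Identity Protection Plan — no waiver, service 133 days < 1 year (≈365 days) ✗ → not eligible.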